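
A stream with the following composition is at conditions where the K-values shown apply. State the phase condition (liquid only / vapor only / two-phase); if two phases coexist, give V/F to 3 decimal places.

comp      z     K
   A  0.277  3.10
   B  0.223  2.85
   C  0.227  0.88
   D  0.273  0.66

ΣzᵢKᵢ = 1.874; Σzᵢ/Kᵢ = 0.839.
Since Σzᵢ/Kᵢ < 1 the mixture is above its dew point — single vapor phase.

vapor only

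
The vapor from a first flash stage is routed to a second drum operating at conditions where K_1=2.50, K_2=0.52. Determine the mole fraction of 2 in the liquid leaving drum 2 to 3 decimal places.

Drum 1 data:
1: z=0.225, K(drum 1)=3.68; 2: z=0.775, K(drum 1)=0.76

x_2 (drum 2) = 0.758

Drum 1:
Rachford–Rice: g(ψ₁) = Σ zᵢ(Kᵢ−1)/(1+ψ₁(Kᵢ−1)) = 0.
Feasibility: ΣzᵢKᵢ = 1.417, Σzᵢ/Kᵢ = 1.081 — both > 1, two phases present.
Binary case is linear: z₁(K₁−1)(1+ψ₁(K₂−1)) + z₂(K₂−1)(1+ψ₁(K₁−1)) = 0
⇒ ψ₁ = [z₁(K₁−1)+z₂(K₂−1)] / [−(K₁−1)(K₂−1)] = 0.4170/0.6432 = 0.648
Drum-1 compositions:
  1: x = 0.082, y = 0.302
  2: x = 0.918, y = 0.698
Drum-2 feed = drum-1 vapor: z₂ = (0.3025, 0.6975).
Drum 2:
Material balance + equilibrium reduce to Σ zᵢ(Kᵢ−1)/(1+ψ₂(Kᵢ−1)) = 0.
Check two-phase: ΣzᵢKᵢ = 1.119 > 1 and Σzᵢ/Kᵢ = 1.462 > 1, so g(0) = 0.119 > 0 and g(1) = -0.462 < 0.
Newton iteration, ψ₂⁰ = 0.51:
  ψ₂ = 0.510: g = -0.1863, g' = -0.500 → ψ₂ = 0.138
  ψ₂ = 0.138: g = 0.0176, g' = -0.652 → ψ₂ = 0.165
Converged at ψ₂ = 0.165.
  1: x = 0.242, y = 0.606
  2: x = 0.758, y = 0.394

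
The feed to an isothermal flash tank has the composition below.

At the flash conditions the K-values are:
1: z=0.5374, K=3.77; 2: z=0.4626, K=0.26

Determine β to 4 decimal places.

Rachford–Rice: g(β) = Σ zᵢ(Kᵢ−1)/(1+β(Kᵢ−1)) = 0.
Check two-phase: ΣzᵢKᵢ = 2.1463 > 1 and Σzᵢ/Kᵢ = 1.9218 > 1, so g(0) = 1.1463 > 0 and g(1) = -0.9218 < 0.
Binary case is linear: z₁(K₁−1)(1+β(K₂−1)) + z₂(K₂−1)(1+β(K₁−1)) = 0
⇒ β = [z₁(K₁−1)+z₂(K₂−1)] / [−(K₁−1)(K₂−1)] = 1.14627/2.04980 = 0.5592

β = 0.5592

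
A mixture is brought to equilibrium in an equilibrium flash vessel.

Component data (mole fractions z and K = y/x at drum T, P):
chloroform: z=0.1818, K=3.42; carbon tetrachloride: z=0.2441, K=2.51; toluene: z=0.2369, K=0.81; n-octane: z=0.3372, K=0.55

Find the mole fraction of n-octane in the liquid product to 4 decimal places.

x_n-octane = 0.5519

Rachford–Rice: g(V/F) = Σ zᵢ(Kᵢ−1)/(1+V/F(Kᵢ−1)) = 0.
g(0) = ΣzᵢKᵢ − 1 = 0.6118 and g(1) = 1 − Σzᵢ/Kᵢ = -0.0560, so a root lies in (0, 1).
Newton iteration, V/F⁰ = 0.39:
  V/F = 0.3900: g = 0.22566, g' = -0.6127 → V/F = 0.7583
  V/F = 0.7583: g = 0.04408, g' = -0.4224 → V/F = 0.8627
  V/F = 0.8627: g = 0.00070, g' = -0.4113 → V/F = 0.8644
Converged at V/F = 0.8644.
Compositions from xᵢ = zᵢ/(1+V/F(Kᵢ−1)), yᵢ = Kᵢxᵢ:
  chloroform: x = 0.0588, y = 0.2011
  carbon tetrachloride: x = 0.1059, y = 0.2658
  toluene: x = 0.2835, y = 0.2296
  n-octane: x = 0.5519, y = 0.3035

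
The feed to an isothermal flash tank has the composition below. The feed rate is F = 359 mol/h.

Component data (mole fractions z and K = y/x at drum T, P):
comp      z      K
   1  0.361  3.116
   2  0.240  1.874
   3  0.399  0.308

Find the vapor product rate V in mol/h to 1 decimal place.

Material balance + equilibrium reduce to Σ zᵢ(Kᵢ−1)/(1+ψ(Kᵢ−1)) = 0.
Check two-phase: ΣzᵢKᵢ = 1.698 > 1 and Σzᵢ/Kᵢ = 1.539 > 1, so g(0) = 0.698 > 0 and g(1) = -0.539 < 0.
Newton–Raphson from ψ = 0.33:
  ψ = 0.330: g = 0.2548, g' = -0.992 → ψ = 0.587
  ψ = 0.587: g = 0.0144, g' = -0.943 → ψ = 0.602
Converged at ψ = 0.602.
Then V = ψ·F = 0.6021·359 = 216.2 mol/h and L = F − V = 142.8 mol/h.

V = 216.2 mol/h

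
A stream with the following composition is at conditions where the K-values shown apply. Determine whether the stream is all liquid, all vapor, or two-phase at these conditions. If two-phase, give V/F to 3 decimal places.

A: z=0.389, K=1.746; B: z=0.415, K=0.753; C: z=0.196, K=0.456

two-phase, V/F = 0.296

ΣzᵢKᵢ = 1.081; Σzᵢ/Kᵢ = 1.204.
Both exceed 1, so a two-phase solution exists.
Let ψ = V/F and solve Σ zᵢ(Kᵢ−1)/(1+ψ(Kᵢ−1)) = 0.
Newton iteration, ψ⁰ = 0.5:
  ψ = 0.500: g = -0.0521, g' = -0.257 → ψ = 0.298
  ψ = 0.298: g = -0.0004, g' = -0.257 → ψ = 0.296
Converged at ψ = 0.296.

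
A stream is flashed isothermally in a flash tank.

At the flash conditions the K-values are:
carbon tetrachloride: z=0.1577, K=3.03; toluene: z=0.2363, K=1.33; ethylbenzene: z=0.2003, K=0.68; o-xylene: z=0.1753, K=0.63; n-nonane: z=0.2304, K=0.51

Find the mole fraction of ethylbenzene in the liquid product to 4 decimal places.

x_ethylbenzene = 0.2204

Let β = V/F and solve Σ zᵢ(Kᵢ−1)/(1+β(Kᵢ−1)) = 0.
Check two-phase: ΣzᵢKᵢ = 1.1563 > 1 and Σzᵢ/Kᵢ = 1.2543 > 1, so g(0) = 0.1563 > 0 and g(1) = -0.2543 < 0.
Newton iteration, β⁰ = 0.5:
  β = 0.5000: g = -0.07961, g' = -0.3413 → β = 0.2667
  β = 0.2667: g = 0.00745, g' = -0.4225 → β = 0.2843
  β = 0.2843: g = 0.00009, g' = -0.4122 → β = 0.2846
Converged at β = 0.2846.
Compositions from xᵢ = zᵢ/(1+β(Kᵢ−1)), yᵢ = Kᵢxᵢ:
  carbon tetrachloride: x = 0.1000, y = 0.3029
  toluene: x = 0.2160, y = 0.2873
  ethylbenzene: x = 0.2204, y = 0.1498
  o-xylene: x = 0.1959, y = 0.1234
  n-nonane: x = 0.2677, y = 0.1365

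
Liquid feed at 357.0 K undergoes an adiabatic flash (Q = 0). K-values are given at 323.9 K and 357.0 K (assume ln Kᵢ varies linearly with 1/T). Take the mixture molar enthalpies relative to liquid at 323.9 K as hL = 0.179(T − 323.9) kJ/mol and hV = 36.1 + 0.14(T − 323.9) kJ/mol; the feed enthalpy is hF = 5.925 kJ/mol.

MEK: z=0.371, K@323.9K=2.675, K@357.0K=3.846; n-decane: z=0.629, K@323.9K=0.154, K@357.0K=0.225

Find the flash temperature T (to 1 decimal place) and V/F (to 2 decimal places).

Adiabatic flash: solve Rachford–Rice at each trial T, then check hF = ψ·hV(T) + (1−ψ)·hL(T).
  T = 323.9 K: K = (2.675, 0.154), RR gives ψ = 0.063, H_out = 2.275 kJ/mol
  T = 357.0 K: K = (3.846, 0.225), RR gives ψ = 0.258, H_out = 14.895 kJ/mol
  T = 340.4 K: K = (3.234, 0.188), RR gives ψ = 0.175, H_out = 9.166 kJ/mol
  T = 332.1 K: K = (2.947, 0.170), RR gives ψ = 0.124, H_out = 5.906 kJ/mol
  T = 336.2 K: K = (3.087, 0.179), RR gives ψ = 0.150, H_out = 7.560 kJ/mol
  T = 334.1 K: K = (3.015, 0.174), RR gives ψ = 0.137, H_out = 6.724 kJ/mol
Linear interpolation between T = 332.1 (H_out = 5.906) and T = 334.1 (H_out = 6.724) on hF = 5.925 gives T ≈ 332.1 K, at which ψ = 0.12.

T = 332.1 K, V/F = 0.12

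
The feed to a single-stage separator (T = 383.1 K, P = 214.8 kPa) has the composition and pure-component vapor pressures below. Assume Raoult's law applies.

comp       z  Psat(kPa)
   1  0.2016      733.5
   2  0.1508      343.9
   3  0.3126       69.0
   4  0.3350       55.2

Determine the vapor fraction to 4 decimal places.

ψ = 0.0844

Raoult's law: Kᵢ = Pᵢˢᵃᵗ/P = Pᵢˢᵃᵗ/214.8.
  K_1 = 733.5/214.8 = 3.414804, K_2 = 343.9/214.8 = 1.601024, K_3 = 69.0/214.8 = 0.321229, K_4 = 55.2/214.8 = 0.256983
Material balance + equilibrium reduce to Σ zᵢ(Kᵢ−1)/(1+ψ(Kᵢ−1)) = 0.
Check two-phase: ΣzᵢKᵢ = 1.1164 > 1 and Σzᵢ/Kᵢ = 2.4300 > 1, so g(0) = 0.1164 > 0 and g(1) = -1.4300 < 0.
Iterate (Newton) starting at ψ = 0.4:
  ψ = 0.4000: g = -0.32474, g' = -0.9854 → ψ = 0.0705
  ψ = 0.0705: g = 0.01749, g' = -1.2735 → ψ = 0.0842
  ψ = 0.0842: g = 0.00028, g' = -1.2337 → ψ = 0.0844
Converged at ψ = 0.0844.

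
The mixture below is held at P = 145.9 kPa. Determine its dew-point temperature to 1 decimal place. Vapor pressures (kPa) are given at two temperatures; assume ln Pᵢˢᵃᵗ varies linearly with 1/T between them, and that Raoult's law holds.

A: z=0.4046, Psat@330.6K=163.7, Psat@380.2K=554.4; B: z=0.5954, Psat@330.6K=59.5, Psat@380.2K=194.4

T = 353.8 K

Dew-point temperature: Σzᵢ·P/Pᵢˢᵃᵗ(T) = 1. Interpolate ln Pᵢˢᵃᵗ = aᵢ + bᵢ/T.
  T = 330.6 K: ΣzᵢP/Pᵢˢᵃᵗ = 1.8206
  T = 380.2 K: ΣzᵢP/Pᵢˢᵃᵗ = 0.5533
  T = 355.4 K: ΣzᵢP/Pᵢˢᵃᵗ = 0.9628
  T = 343.0 K: ΣzᵢP/Pᵢˢᵃᵗ = 1.3088
  T = 349.2 K: ΣzᵢP/Pᵢˢᵃᵗ = 1.1195
  T = 352.3 K: ΣzᵢP/Pᵢˢᵃᵗ = 1.0375
  T = 353.9 K: ΣzᵢP/Pᵢˢᵃᵗ = 0.9981
Interpolating between 352.3 K and 353.9 K gives T ≈ 353.8 K.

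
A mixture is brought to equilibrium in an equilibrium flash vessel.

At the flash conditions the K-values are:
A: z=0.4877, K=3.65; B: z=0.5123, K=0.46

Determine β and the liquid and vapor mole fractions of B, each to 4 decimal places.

β = 0.7098, x_B = 0.8307, y_B = 0.3821

Rachford–Rice: g(β) = Σ zᵢ(Kᵢ−1)/(1+β(Kᵢ−1)) = 0.
Feasibility: ΣzᵢKᵢ = 2.0158, Σzᵢ/Kᵢ = 1.2473 — both > 1, two phases present.
Newton–Raphson from β = 0.5:
  β = 0.5000: g = 0.17691, g' = -0.9139 → β = 0.6936
  β = 0.6936: g = 0.01310, g' = -0.8071 → β = 0.7098
Converged at β = 0.7098.
Compositions from xᵢ = zᵢ/(1+β(Kᵢ−1)), yᵢ = Kᵢxᵢ:
  A: x = 0.1693, y = 0.6179
  B: x = 0.8307, y = 0.3821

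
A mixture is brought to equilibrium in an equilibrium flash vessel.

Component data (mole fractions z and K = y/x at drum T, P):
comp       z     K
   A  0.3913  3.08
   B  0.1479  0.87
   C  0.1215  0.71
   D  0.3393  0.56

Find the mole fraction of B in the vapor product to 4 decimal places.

Iterate (Newton) starting at ψ = 0.5:
  ψ = 0.5000: g = 0.14580, g' = -0.5316 → ψ = 0.7743
  ψ = 0.7743: g = 0.01854, g' = -0.4196 → ψ = 0.8184
  ψ = 0.8184: g = 0.00016, g' = -0.4129 → ψ = 0.8188
Converged at ψ = 0.8188.
Compositions from xᵢ = zᵢ/(1+ψ(Kᵢ−1)), yᵢ = Kᵢxᵢ:
  A: x = 0.1448, y = 0.4459
  B: x = 0.1655, y = 0.1440
  C: x = 0.1593, y = 0.1131
  D: x = 0.5304, y = 0.2970

y_B = 0.1440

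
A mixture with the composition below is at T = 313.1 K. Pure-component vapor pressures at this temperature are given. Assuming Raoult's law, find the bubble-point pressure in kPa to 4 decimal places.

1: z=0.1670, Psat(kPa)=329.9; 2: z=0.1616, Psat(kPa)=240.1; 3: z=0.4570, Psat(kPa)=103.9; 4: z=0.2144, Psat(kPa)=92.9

Pbub = 161.2935 kPa

At the bubble point ψ → 0, so ΣzᵢKᵢ = 1 with Kᵢ = Pᵢˢᵃᵗ/P ⇒ P = ΣzᵢPᵢˢᵃᵗ.
P = 0.1670·329.9 + 0.1616·240.1 + 0.4570·103.9 + 0.2144·92.9 = 161.2935 kPa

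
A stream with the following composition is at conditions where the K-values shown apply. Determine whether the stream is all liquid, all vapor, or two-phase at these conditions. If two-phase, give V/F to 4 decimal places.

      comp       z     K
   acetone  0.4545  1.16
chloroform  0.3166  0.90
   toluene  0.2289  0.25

ΣzᵢKᵢ = 0.8694; Σzᵢ/Kᵢ = 1.6592.
Since ΣzᵢKᵢ < 1 the mixture is below its bubble point — single liquid phase.

all liquid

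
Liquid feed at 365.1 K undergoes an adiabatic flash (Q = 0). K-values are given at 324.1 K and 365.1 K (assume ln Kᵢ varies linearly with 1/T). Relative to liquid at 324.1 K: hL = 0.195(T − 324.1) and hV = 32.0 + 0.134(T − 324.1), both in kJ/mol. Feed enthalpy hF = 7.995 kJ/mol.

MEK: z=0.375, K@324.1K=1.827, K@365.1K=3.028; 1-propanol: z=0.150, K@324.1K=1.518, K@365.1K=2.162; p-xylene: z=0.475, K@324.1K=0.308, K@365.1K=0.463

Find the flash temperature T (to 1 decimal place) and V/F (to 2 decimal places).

T = 329.3 K, V/F = 0.22

Adiabatic flash: solve Rachford–Rice at each trial T, then check hF = ψ·hV(T) + (1−ψ)·hL(T).
  T = 324.1 K: K = (1.827, 1.518, 0.308), RR gives ψ = 0.114, H_out = 3.643 kJ/mol
  T = 365.1 K: K = (3.028, 2.162, 0.463), RR gives ψ = 0.703, H_out = 28.719 kJ/mol
  T = 344.6 K: K = (2.388, 1.831, 0.382), RR gives ψ = 0.457, H_out = 18.045 kJ/mol
  T = 334.4 K: K = (2.099, 1.673, 0.344), RR gives ψ = 0.310, H_out = 11.732 kJ/mol
  T = 329.2 K: K = (1.959, 1.594, 0.326), RR gives ψ = 0.220, H_out = 7.951 kJ/mol
  T = 331.8 K: K = (2.028, 1.633, 0.335), RR gives ψ = 0.267, H_out = 9.905 kJ/mol
  T = 330.5 K: K = (1.993, 1.613, 0.330), RR gives ψ = 0.244, H_out = 8.945 kJ/mol
Linear interpolation between T = 329.2 (H_out = 7.951) and T = 330.5 (H_out = 8.945) on hF = 7.995 gives T ≈ 329.3 K, at which ψ = 0.22.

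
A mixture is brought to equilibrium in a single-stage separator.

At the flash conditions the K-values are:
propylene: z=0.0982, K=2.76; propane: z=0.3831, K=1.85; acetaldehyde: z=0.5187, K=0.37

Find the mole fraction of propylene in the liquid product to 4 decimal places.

Let ψ = V/F and solve Σ zᵢ(Kᵢ−1)/(1+ψ(Kᵢ−1)) = 0.
g(0) = ΣzᵢKᵢ − 1 = 0.1717 and g(1) = 1 − Σzᵢ/Kᵢ = -0.6446, so a root lies in (0, 1).
Iterate (Newton) starting at ψ = 0.5:
  ψ = 0.5000: g = -0.15660, g' = -0.6611 → ψ = 0.2631
  ψ = 0.2631: g = -0.00747, g' = -0.6228 → ψ = 0.2511
Converged at ψ = 0.2511.
Compositions from xᵢ = zᵢ/(1+ψ(Kᵢ−1)), yᵢ = Kᵢxᵢ:
  propylene: x = 0.0681, y = 0.1880
  propane: x = 0.3157, y = 0.5841
  acetaldehyde: x = 0.6162, y = 0.2280

x_propylene = 0.0681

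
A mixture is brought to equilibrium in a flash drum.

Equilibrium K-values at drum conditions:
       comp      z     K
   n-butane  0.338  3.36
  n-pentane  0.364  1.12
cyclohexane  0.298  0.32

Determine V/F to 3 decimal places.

V/F = 0.639

Rachford–Rice: g(V/F) = Σ zᵢ(Kᵢ−1)/(1+V/F(Kᵢ−1)) = 0.
Feasibility: ΣzᵢKᵢ = 1.639, Σzᵢ/Kᵢ = 1.357 — both > 1, two phases present.
Iterate (Newton) starting at V/F = 0.44:
  V/F = 0.440: g = 0.1437, g' = -0.738 → V/F = 0.635
  V/F = 0.635: g = 0.0035, g' = -0.733 → V/F = 0.639
Converged at V/F = 0.639.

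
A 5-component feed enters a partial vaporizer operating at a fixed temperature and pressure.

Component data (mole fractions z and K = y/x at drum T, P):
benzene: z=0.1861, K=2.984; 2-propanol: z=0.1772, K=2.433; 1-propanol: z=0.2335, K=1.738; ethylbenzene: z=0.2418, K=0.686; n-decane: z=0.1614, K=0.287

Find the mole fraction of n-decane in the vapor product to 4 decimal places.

Rachford–Rice: g(V/F) = Σ zᵢ(Kᵢ−1)/(1+V/F(Kᵢ−1)) = 0.
Check two-phase: ΣzᵢKᵢ = 1.6045 > 1 and Σzᵢ/Kᵢ = 1.1844 > 1, so g(0) = 0.6045 > 0 and g(1) = -0.1844 < 0.
Newton iteration, V/F⁰ = 0.5:
  V/F = 0.5000: g = 0.19026, g' = -0.6077 → V/F = 0.8131
  V/F = 0.8131: g = -0.00952, g' = -0.7421 → V/F = 0.8003
  V/F = 0.8003: g = -0.00010, g' = -0.7261 → V/F = 0.8001
Converged at V/F = 0.8001.
Compositions from xᵢ = zᵢ/(1+V/F(Kᵢ−1)), yᵢ = Kᵢxᵢ:
  benzene: x = 0.0719, y = 0.2146
  2-propanol: x = 0.0825, y = 0.2008
  1-propanol: x = 0.1468, y = 0.2552
  ethylbenzene: x = 0.3229, y = 0.2215
  n-decane: x = 0.3758, y = 0.1078

y_n-decane = 0.1078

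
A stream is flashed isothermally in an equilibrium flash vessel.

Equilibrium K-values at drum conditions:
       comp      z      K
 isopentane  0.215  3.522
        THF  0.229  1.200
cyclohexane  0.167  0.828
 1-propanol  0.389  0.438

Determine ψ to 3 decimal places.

Let ψ = V/F and solve Σ zᵢ(Kᵢ−1)/(1+ψ(Kᵢ−1)) = 0.
Feasibility: ΣzᵢKᵢ = 1.341, Σzᵢ/Kᵢ = 1.342 — both > 1, two phases present.
Iterate (Newton) starting at ψ = 0.55:
  ψ = 0.550: g = -0.0797, g' = -0.511 → ψ = 0.394
  ψ = 0.394: g = 0.0029, g' = -0.560 → ψ = 0.399
Converged at ψ = 0.399.

ψ = 0.399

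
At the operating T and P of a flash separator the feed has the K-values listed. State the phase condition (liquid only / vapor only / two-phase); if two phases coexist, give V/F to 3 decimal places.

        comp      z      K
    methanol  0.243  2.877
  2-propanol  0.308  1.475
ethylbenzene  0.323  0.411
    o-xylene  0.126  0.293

two-phase, V/F = 0.416

ΣzᵢKᵢ = 1.323; Σzᵢ/Kᵢ = 1.509.
Both exceed 1, so a two-phase solution exists.
Iterate (Newton) starting at ψ = 0.56:
  ψ = 0.560: g = -0.0934, g' = -0.669 → ψ = 0.420
  ψ = 0.420: g = -0.0027, g' = -0.641 → ψ = 0.416
Converged at ψ = 0.416.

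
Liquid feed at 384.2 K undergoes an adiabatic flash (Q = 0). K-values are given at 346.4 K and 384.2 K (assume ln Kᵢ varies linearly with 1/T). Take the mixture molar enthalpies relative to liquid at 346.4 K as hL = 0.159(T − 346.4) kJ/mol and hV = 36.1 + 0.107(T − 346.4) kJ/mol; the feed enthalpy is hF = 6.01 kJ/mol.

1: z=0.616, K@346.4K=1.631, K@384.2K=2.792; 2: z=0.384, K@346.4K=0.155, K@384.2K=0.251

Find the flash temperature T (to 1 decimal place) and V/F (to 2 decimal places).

Adiabatic flash: solve Rachford–Rice at each trial T, then check hF = ψ·hV(T) + (1−ψ)·hL(T).
  T = 346.4 K: K = (1.631, 0.155), RR gives ψ = 0.120, H_out = 4.348 kJ/mol
  T = 384.2 K: K = (2.792, 0.251), RR gives ψ = 0.608, H_out = 26.769 kJ/mol
  T = 365.3 K: K = (2.164, 0.200), RR gives ψ = 0.440, H_out = 18.449 kJ/mol
  T = 355.9 K: K = (1.887, 0.177), RR gives ψ = 0.315, H_out = 12.737 kJ/mol
  T = 351.1 K: K = (1.755, 0.166), RR gives ψ = 0.229, H_out = 8.973 kJ/mol
  T = 348.8 K: K = (1.693, 0.160), RR gives ψ = 0.180, H_out = 6.853 kJ/mol
Linear interpolation between T = 346.4 (H_out = 4.348) and T = 348.8 (H_out = 6.853) on hF = 6.01 gives T ≈ 348.0 K, at which ψ = 0.16.

T = 348.0 K, V/F = 0.16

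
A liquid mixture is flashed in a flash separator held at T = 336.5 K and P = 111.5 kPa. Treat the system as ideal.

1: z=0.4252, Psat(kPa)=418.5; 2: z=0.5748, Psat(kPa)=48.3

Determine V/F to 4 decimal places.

Raoult's law: Kᵢ = Pᵢˢᵃᵗ/P = Pᵢˢᵃᵗ/111.5.
  K_1 = 418.5/111.5 = 3.753363, K_2 = 48.3/111.5 = 0.433184
Rachford–Rice: g(V/F) = Σ zᵢ(Kᵢ−1)/(1+V/F(Kᵢ−1)) = 0.
Check two-phase: ΣzᵢKᵢ = 1.8449 > 1 and Σzᵢ/Kᵢ = 1.4402 > 1, so g(0) = 0.8449 > 0 and g(1) = -0.4402 < 0.
Newton iteration, V/F⁰ = 0.5:
  V/F = 0.5000: g = 0.03793, g' = -0.9303 → V/F = 0.5408
  V/F = 0.5408: g = 0.00056, g' = -0.9043 → V/F = 0.5414
Converged at V/F = 0.5414.

V/F = 0.5414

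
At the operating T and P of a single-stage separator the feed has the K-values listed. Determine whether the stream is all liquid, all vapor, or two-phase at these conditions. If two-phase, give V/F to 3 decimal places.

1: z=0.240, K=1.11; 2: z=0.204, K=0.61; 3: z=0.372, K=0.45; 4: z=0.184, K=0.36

all liquid

ΣzᵢKᵢ = 0.624; Σzᵢ/Kᵢ = 1.888.
Since ΣzᵢKᵢ < 1 the mixture is below its bubble point — single liquid phase.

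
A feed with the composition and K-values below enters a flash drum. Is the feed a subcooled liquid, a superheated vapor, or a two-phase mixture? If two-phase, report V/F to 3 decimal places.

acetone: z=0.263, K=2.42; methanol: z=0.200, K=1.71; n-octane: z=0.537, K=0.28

two-phase, V/F = 0.153

ΣzᵢKᵢ = 1.129; Σzᵢ/Kᵢ = 2.143.
Both exceed 1, so a two-phase solution exists.
Material balance + equilibrium reduce to Σ zᵢ(Kᵢ−1)/(1+ψ(Kᵢ−1)) = 0.
Newton iteration, ψ⁰ = 0.35:
  ψ = 0.350: g = -0.1537, g' = -0.799 → ψ = 0.158
  ψ = 0.158: g = -0.0033, g' = -0.790 → ψ = 0.153
Converged at ψ = 0.153.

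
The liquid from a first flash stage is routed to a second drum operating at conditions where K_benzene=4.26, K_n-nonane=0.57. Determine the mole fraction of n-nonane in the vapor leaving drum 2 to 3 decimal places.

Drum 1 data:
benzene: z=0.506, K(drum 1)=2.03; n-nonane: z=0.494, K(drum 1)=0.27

y_n-nonane (drum 2) = 0.504

Drum 1:
Let ψ₁ = V/F and solve Σ zᵢ(Kᵢ−1)/(1+ψ₁(Kᵢ−1)) = 0.
Check two-phase: ΣzᵢKᵢ = 1.161 > 1 and Σzᵢ/Kᵢ = 2.079 > 1, so g(0) = 0.161 > 0 and g(1) = -1.079 < 0.
Binary case is linear: z₁(K₁−1)(1+ψ₁(K₂−1)) + z₂(K₂−1)(1+ψ₁(K₁−1)) = 0
⇒ ψ₁ = [z₁(K₁−1)+z₂(K₂−1)] / [−(K₁−1)(K₂−1)] = 0.1606/0.7519 = 0.214
Drum-1 compositions:
  benzene: x = 0.415, y = 0.842
  n-nonane: x = 0.585, y = 0.158
Drum-2 feed = drum-1 liquid: z₂ = (0.4148, 0.5852).
Drum 2:
Material balance + equilibrium reduce to Σ zᵢ(Kᵢ−1)/(1+ψ₂(Kᵢ−1)) = 0.
g(0) = ΣzᵢKᵢ − 1 = 1.101 and g(1) = 1 − Σzᵢ/Kᵢ = -0.124, so a root lies in (0, 1).
Binary case is linear: z₁(K₁−1)(1+ψ₂(K₂−1)) + z₂(K₂−1)(1+ψ₂(K₁−1)) = 0
⇒ ψ₂ = [z₁(K₁−1)+z₂(K₂−1)] / [−(K₁−1)(K₂−1)] = 1.1005/1.4018 = 0.785
  benzene: x = 0.117, y = 0.496
  n-nonane: x = 0.883, y = 0.504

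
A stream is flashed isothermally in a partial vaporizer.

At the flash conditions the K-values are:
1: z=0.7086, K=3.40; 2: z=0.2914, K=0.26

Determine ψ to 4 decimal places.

Binary case is linear: z₁(K₁−1)(1+ψ(K₂−1)) + z₂(K₂−1)(1+ψ(K₁−1)) = 0
⇒ ψ = [z₁(K₁−1)+z₂(K₂−1)] / [−(K₁−1)(K₂−1)] = 1.48500/1.77600 = 0.8362

ψ = 0.8362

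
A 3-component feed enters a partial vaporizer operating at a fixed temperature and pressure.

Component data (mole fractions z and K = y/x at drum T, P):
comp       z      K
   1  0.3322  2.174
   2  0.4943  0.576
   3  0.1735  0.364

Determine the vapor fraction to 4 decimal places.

ψ = 0.1229

Material balance + equilibrium reduce to Σ zᵢ(Kᵢ−1)/(1+ψ(Kᵢ−1)) = 0.
g(0) = ΣzᵢKᵢ − 1 = 0.0701 and g(1) = 1 − Σzᵢ/Kᵢ = -0.4876, so a root lies in (0, 1).
Newton iteration, ψ⁰ = 0.38:
  ψ = 0.3800: g = -0.12566, g' = -0.4673 → ψ = 0.1111
  ψ = 0.1111: g = 0.00634, g' = -0.5374 → ψ = 0.1229
Converged at ψ = 0.1229.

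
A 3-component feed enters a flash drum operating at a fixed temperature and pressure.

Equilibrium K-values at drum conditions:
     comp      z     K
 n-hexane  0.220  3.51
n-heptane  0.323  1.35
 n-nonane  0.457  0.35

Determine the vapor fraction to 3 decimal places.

ψ = 0.364

Let ψ = V/F and solve Σ zᵢ(Kᵢ−1)/(1+ψ(Kᵢ−1)) = 0.
Check two-phase: ΣzᵢKᵢ = 1.368 > 1 and Σzᵢ/Kᵢ = 1.608 > 1, so g(0) = 0.368 > 0 and g(1) = -0.608 < 0.
Newton iteration, ψ⁰ = 0.5:
  ψ = 0.500: g = -0.0990, g' = -0.725 → ψ = 0.363
  ψ = 0.363: g = 0.0001, g' = -0.741 → ψ = 0.364
Converged at ψ = 0.364.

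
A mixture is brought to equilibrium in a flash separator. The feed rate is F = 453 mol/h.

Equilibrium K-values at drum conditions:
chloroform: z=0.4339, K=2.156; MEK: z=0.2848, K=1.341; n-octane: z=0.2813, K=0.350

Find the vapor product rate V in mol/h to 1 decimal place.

Rachford–Rice: g(β) = Σ zᵢ(Kᵢ−1)/(1+β(Kᵢ−1)) = 0.
Check two-phase: ΣzᵢKᵢ = 1.4159 > 1 and Σzᵢ/Kᵢ = 1.2173 > 1, so g(0) = 0.4159 > 0 and g(1) = -0.2173 < 0.
Newton iteration, β⁰ = 0.5:
  β = 0.5000: g = 0.12995, g' = -0.5179 → β = 0.7509
  β = 0.7509: g = -0.01137, g' = -0.6407 → β = 0.7332
  β = 0.7332: g = -0.00014, g' = -0.6249 → β = 0.7330
Converged at β = 0.7330.
Then V = β·F = 0.7330·453 = 332.0 mol/h and L = F − V = 121.0 mol/h.

V = 332.0 mol/h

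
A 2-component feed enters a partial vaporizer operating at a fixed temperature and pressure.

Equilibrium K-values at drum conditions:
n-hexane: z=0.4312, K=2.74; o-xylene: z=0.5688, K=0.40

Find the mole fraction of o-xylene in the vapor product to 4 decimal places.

y_o-xylene = 0.2974

Rachford–Rice: g(ψ) = Σ zᵢ(Kᵢ−1)/(1+ψ(Kᵢ−1)) = 0.
Feasibility: ΣzᵢKᵢ = 1.4090, Σzᵢ/Kᵢ = 1.5794 — both > 1, two phases present.
Binary case is linear: z₁(K₁−1)(1+ψ(K₂−1)) + z₂(K₂−1)(1+ψ(K₁−1)) = 0
⇒ ψ = [z₁(K₁−1)+z₂(K₂−1)] / [−(K₁−1)(K₂−1)] = 0.40901/1.04400 = 0.3918
Compositions from xᵢ = zᵢ/(1+ψ(Kᵢ−1)), yᵢ = Kᵢxᵢ:
  n-hexane: x = 0.2564, y = 0.7026
  o-xylene: x = 0.7436, y = 0.2974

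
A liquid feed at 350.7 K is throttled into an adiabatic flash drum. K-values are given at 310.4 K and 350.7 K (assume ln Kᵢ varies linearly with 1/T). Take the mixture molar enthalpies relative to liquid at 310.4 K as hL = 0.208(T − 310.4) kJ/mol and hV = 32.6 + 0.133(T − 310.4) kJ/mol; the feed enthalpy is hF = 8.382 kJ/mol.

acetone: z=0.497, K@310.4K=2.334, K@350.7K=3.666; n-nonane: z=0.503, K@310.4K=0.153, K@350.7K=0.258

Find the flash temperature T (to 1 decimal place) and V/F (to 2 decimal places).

Adiabatic flash: solve Rachford–Rice at each trial T, then check hF = ψ·hV(T) + (1−ψ)·hL(T).
  T = 310.4 K: K = (2.334, 0.153), RR gives ψ = 0.210, H_out = 6.837 kJ/mol
  T = 350.7 K: K = (3.666, 0.258), RR gives ψ = 0.481, H_out = 22.613 kJ/mol
  T = 330.5 K: K = (2.964, 0.202), RR gives ψ = 0.366, H_out = 15.576 kJ/mol
  T = 320.4 K: K = (2.639, 0.176), RR gives ψ = 0.296, H_out = 11.521 kJ/mol
  T = 315.4 K: K = (2.484, 0.164), RR gives ψ = 0.256, H_out = 9.285 kJ/mol
  T = 312.9 K: K = (2.408, 0.159), RR gives ψ = 0.234, H_out = 8.091 kJ/mol
  T = 314.1 K: K = (2.445, 0.161), RR gives ψ = 0.244, H_out = 8.671 kJ/mol
Linear interpolation between T = 312.9 (H_out = 8.091) and T = 314.1 (H_out = 8.671) on hF = 8.382 gives T ≈ 313.5 K, at which ψ = 0.24.

T = 313.5 K, V/F = 0.24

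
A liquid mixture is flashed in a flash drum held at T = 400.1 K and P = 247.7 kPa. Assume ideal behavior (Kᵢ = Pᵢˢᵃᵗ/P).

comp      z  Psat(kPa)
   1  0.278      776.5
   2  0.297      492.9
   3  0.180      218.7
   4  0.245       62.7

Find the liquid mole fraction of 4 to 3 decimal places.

x_4 = 0.518

Raoult's law: Kᵢ = Pᵢˢᵃᵗ/P = Pᵢˢᵃᵗ/247.7.
  K_1 = 776.5/247.7 = 3.13484, K_2 = 492.9/247.7 = 1.98991, K_3 = 218.7/247.7 = 0.88292, K_4 = 62.7/247.7 = 0.25313
Rachford–Rice: g(V/F) = Σ zᵢ(Kᵢ−1)/(1+V/F(Kᵢ−1)) = 0.
Feasibility: ΣzᵢKᵢ = 1.683, Σzᵢ/Kᵢ = 1.410 — both > 1, two phases present.
Newton iteration, V/F⁰ = 0.46:
  V/F = 0.460: g = 0.2004, g' = -0.780 → V/F = 0.717
  V/F = 0.717: g = -0.0105, g' = -0.934 → V/F = 0.706
Converged at V/F = 0.706.
Compositions from xᵢ = zᵢ/(1+V/F(Kᵢ−1)), yᵢ = Kᵢxᵢ:
  1: x = 0.111, y = 0.348
  2: x = 0.175, y = 0.348
  3: x = 0.196, y = 0.173
  4: x = 0.518, y = 0.131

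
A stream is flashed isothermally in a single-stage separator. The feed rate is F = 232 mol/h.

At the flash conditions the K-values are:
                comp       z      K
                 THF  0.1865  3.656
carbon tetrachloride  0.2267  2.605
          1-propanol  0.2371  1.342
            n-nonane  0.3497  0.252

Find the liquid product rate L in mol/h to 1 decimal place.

L = 100.0 mol/h

Let ψ = V/F and solve Σ zᵢ(Kᵢ−1)/(1+ψ(Kᵢ−1)) = 0.
g(0) = ΣzᵢKᵢ − 1 = 0.6787 and g(1) = 1 − Σzᵢ/Kᵢ = -0.7024, so a root lies in (0, 1).
Iterate (Newton) starting at ψ = 0.62:
  ψ = 0.6200: g = -0.05137, g' = -1.0338 → ψ = 0.5703
  ψ = 0.5703: g = -0.00138, g' = -0.9817 → ψ = 0.5689
Converged at ψ = 0.5689.
Then V = ψ·F = 0.5689·232 = 132.0 mol/h and L = F − V = 100.0 mol/h.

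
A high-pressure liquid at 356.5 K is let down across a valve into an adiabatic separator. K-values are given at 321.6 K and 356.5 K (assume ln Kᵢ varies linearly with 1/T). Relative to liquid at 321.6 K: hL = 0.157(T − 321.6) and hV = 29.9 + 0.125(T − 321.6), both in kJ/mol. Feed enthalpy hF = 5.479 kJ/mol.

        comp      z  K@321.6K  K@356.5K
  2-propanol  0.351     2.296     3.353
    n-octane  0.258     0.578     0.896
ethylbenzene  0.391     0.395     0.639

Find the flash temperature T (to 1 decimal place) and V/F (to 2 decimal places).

Adiabatic flash: solve Rachford–Rice at each trial T, then check hF = ψ·hV(T) + (1−ψ)·hL(T).
  T = 321.6 K: K = (2.296, 0.578, 0.395), RR gives ψ = 0.157, H_out = 4.694 kJ/mol
  T = 356.5 K: K = (3.353, 0.896, 0.639), RR gives ψ = 0.985, H_out = 33.831 kJ/mol
  T = 339.1 K: K = (2.803, 0.728, 0.509), RR gives ψ = 0.495, H_out = 17.260 kJ/mol
  T = 330.4 K: K = (2.545, 0.651, 0.450), RR gives ψ = 0.321, H_out = 10.898 kJ/mol
  T = 326.0 K: K = (2.419, 0.614, 0.422), RR gives ψ = 0.239, H_out = 7.806 kJ/mol
  T = 323.8 K: K = (2.357, 0.596, 0.408), RR gives ψ = 0.198, H_out = 6.258 kJ/mol
Linear interpolation between T = 321.6 (H_out = 4.694) and T = 323.8 (H_out = 6.258) on hF = 5.479 gives T ≈ 322.7 K, at which ψ = 0.18.

T = 322.7 K, V/F = 0.18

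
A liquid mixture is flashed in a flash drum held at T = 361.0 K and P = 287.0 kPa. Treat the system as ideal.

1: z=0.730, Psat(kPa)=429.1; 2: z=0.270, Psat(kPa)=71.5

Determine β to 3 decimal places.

Raoult's law: Kᵢ = Pᵢˢᵃᵗ/P = Pᵢˢᵃᵗ/287.0.
  K_1 = 429.1/287.0 = 1.49512, K_2 = 71.5/287.0 = 0.24913
Binary case is linear: z₁(K₁−1)(1+β(K₂−1)) + z₂(K₂−1)(1+β(K₁−1)) = 0
⇒ β = [z₁(K₁−1)+z₂(K₂−1)] / [−(K₁−1)(K₂−1)] = 0.1587/0.3718 = 0.427

β = 0.427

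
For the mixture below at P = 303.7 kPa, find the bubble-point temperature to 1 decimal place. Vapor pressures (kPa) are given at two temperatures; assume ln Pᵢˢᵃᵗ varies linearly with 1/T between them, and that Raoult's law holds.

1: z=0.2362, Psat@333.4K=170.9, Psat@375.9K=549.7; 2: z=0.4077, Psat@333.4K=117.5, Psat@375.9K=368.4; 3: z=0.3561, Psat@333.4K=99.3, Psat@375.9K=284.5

T = 366.5 K

Bubble-point temperature: ΣzᵢPᵢˢᵃᵗ(T) = P. Interpolate ln Pᵢˢᵃᵗ = aᵢ + bᵢ/T.
  T = 333.4 K: ΣzᵢPᵢˢᵃᵗ = 123.63 kPa
  T = 375.9 K: ΣzᵢPᵢˢᵃᵗ = 381.35 kPa
  T = 354.6 K: ΣzᵢPᵢˢᵃᵗ = 224.23 kPa
  T = 365.2 K: ΣzᵢPᵢˢᵃᵗ = 294.31 kPa
  T = 370.5 K: ΣzᵢPᵢˢᵃᵗ = 335.23 kPa
  T = 367.9 K: ΣzᵢPᵢˢᵃᵗ = 314.63 kPa
  T = 366.5 K: ΣzᵢPᵢˢᵃᵗ = 303.96 kPa
Interpolating between 365.2 K and 366.5 K gives T ≈ 366.5 K.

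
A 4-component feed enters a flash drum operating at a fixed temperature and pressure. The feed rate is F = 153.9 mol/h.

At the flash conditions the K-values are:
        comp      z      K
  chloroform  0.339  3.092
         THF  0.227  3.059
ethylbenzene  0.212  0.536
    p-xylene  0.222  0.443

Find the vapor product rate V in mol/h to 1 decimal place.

V = 137.0 mol/h

Material balance + equilibrium reduce to Σ zᵢ(Kᵢ−1)/(1+β(Kᵢ−1)) = 0.
g(0) = ΣzᵢKᵢ − 1 = 0.955 and g(1) = 1 − Σzᵢ/Kᵢ = -0.080, so a root lies in (0, 1).
Iterate (Newton) starting at β = 0.5:
  β = 0.500: g = 0.2775, g' = -0.798 → β = 0.848
  β = 0.848: g = 0.0295, g' = -0.692 → β = 0.890
Converged at β = 0.890.
Then V = β·F = 0.8900·153.9 = 137.0 mol/h and L = F − V = 16.9 mol/h.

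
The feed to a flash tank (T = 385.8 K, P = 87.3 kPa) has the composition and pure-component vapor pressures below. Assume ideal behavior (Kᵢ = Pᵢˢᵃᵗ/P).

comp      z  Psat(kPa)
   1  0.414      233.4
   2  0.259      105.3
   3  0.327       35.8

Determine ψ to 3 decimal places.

ψ = 0.762

Raoult's law: Kᵢ = Pᵢˢᵃᵗ/P = Pᵢˢᵃᵗ/87.3.
  K_1 = 233.4/87.3 = 2.67354, K_2 = 105.3/87.3 = 1.20619, K_3 = 35.8/87.3 = 0.41008
Let ψ = V/F and solve Σ zᵢ(Kᵢ−1)/(1+ψ(Kᵢ−1)) = 0.
g(0) = ΣzᵢKᵢ − 1 = 0.553 and g(1) = 1 − Σzᵢ/Kᵢ = -0.167, so a root lies in (0, 1).
Newton iteration, ψ⁰ = 0.54:
  ψ = 0.540: g = 0.1289, g' = -0.574 → ψ = 0.765
  ψ = 0.765: g = -0.0014, g' = -0.609 → ψ = 0.762
Converged at ψ = 0.762.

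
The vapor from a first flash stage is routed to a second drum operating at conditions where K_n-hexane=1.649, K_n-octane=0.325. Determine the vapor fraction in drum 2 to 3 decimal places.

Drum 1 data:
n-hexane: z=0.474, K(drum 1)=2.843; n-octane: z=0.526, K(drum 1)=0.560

Drum 1:
Iterate (Newton) starting at ψ₁ = 0.5:
  ψ₁ = 0.500: g = 0.1579, g' = -0.603 → ψ₁ = 0.762
  ψ₁ = 0.762: g = 0.0153, g' = -0.509 → ψ₁ = 0.792
Converged at ψ₁ = 0.792.
Drum-1 compositions:
  n-hexane: x = 0.193, y = 0.548
  n-octane: x = 0.807, y = 0.452
Drum-2 feed = drum-1 vapor: z₂ = (0.5479, 0.4521).
Drum 2:
Rachford–Rice: g(ψ₂) = Σ zᵢ(Kᵢ−1)/(1+ψ₂(Kᵢ−1)) = 0.
Check two-phase: ΣzᵢKᵢ = 1.050 > 1 and Σzᵢ/Kᵢ = 1.723 > 1, so g(0) = 0.050 > 0 and g(1) = -0.723 < 0.
Binary case is linear: z₁(K₁−1)(1+ψ₂(K₂−1)) + z₂(K₂−1)(1+ψ₂(K₁−1)) = 0
⇒ ψ₂ = [z₁(K₁−1)+z₂(K₂−1)] / [−(K₁−1)(K₂−1)] = 0.0505/0.4381 = 0.115
  n-hexane: x = 0.510, y = 0.841
  n-octane: x = 0.490, y = 0.159

V/F (drum 2) = 0.115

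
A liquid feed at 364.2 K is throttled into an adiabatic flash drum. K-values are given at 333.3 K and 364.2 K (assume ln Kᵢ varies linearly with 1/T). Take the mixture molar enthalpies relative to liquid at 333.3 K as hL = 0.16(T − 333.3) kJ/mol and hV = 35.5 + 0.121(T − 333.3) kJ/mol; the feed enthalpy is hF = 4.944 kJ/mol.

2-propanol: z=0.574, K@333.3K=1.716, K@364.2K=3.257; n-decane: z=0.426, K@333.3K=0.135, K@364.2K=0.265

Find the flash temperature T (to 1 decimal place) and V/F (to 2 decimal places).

Adiabatic flash: solve Rachford–Rice at each trial T, then check hF = ψ·hV(T) + (1−ψ)·hL(T).
  T = 333.3 K: K = (1.716, 0.135), RR gives ψ = 0.069, H_out = 2.436 kJ/mol
  T = 364.2 K: K = (3.257, 0.265), RR gives ψ = 0.592, H_out = 25.254 kJ/mol
  T = 348.8 K: K = (2.400, 0.192), RR gives ψ = 0.406, H_out = 16.660 kJ/mol
  T = 341.1 K: K = (2.040, 0.162), RR gives ψ = 0.275, H_out = 10.930 kJ/mol
  T = 337.2 K: K = (1.873, 0.148), RR gives ψ = 0.186, H_out = 7.182 kJ/mol
  T = 335.2 K: K = (1.791, 0.141), RR gives ψ = 0.130, H_out = 4.905 kJ/mol
Linear interpolation between T = 335.2 (H_out = 4.905) and T = 337.2 (H_out = 7.182) on hF = 4.944 gives T ≈ 335.2 K, at which ψ = 0.13.

T = 335.2 K, V/F = 0.13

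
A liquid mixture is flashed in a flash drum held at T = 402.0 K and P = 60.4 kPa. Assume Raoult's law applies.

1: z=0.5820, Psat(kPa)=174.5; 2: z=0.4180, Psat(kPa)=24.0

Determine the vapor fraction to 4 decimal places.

ψ = 0.7445

Raoult's law: Kᵢ = Pᵢˢᵃᵗ/P = Pᵢˢᵃᵗ/60.4.
  K_1 = 174.5/60.4 = 2.889073, K_2 = 24.0/60.4 = 0.397351
Iterate (Newton) starting at ψ = 0.5:
  ψ = 0.5000: g = 0.20485, g' = -0.8603 → ψ = 0.7381
  ψ = 0.7381: g = 0.00543, g' = -0.8548 → ψ = 0.7445
Converged at ψ = 0.7445.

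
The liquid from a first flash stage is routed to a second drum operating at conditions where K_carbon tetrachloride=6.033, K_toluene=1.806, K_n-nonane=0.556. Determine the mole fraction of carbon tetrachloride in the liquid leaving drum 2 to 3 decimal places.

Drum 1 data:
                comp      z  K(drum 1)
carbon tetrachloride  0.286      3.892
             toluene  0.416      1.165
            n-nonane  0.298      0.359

Drum 1:
Iterate (Newton) starting at ψ₁ = 0.37:
  ψ₁ = 0.370: g = 0.2138, g' = -0.779 → ψ₁ = 0.645
  ψ₁ = 0.645: g = 0.0253, g' = -0.656 → ψ₁ = 0.683
Converged at ψ₁ = 0.683.
Drum-1 compositions:
  carbon tetrachloride: x = 0.096, y = 0.374
  toluene: x = 0.374, y = 0.436
  n-nonane: x = 0.530, y = 0.190
Drum-2 feed = drum-1 liquid: z₂ = (0.0961, 0.3739, 0.5300).
Drum 2:
Newton–Raphson from ψ₂ = 0.5:
  ψ₂ = 0.500: g = 0.0499, g' = -0.493 → ψ₂ = 0.601
  ψ₂ = 0.601: g = 0.0021, g' = -0.455 → ψ₂ = 0.606
Converged at ψ₂ = 0.606.
  carbon tetrachloride: x = 0.024, y = 0.143
  toluene: x = 0.251, y = 0.454
  n-nonane: x = 0.725, y = 0.403

x_carbon tetrachloride (drum 2) = 0.024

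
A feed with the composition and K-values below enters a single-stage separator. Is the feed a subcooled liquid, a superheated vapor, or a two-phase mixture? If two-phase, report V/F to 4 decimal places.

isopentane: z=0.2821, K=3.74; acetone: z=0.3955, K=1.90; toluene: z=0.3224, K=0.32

two-phase, V/F = 0.7686

ΣzᵢKᵢ = 1.9097; Σzᵢ/Kᵢ = 1.2911.
Both exceed 1, so a two-phase solution exists.
Let ψ = V/F and solve Σ zᵢ(Kᵢ−1)/(1+ψ(Kᵢ−1)) = 0.
Iterate (Newton) starting at ψ = 0.5:
  ψ = 0.5000: g = 0.23945, g' = -0.8717 → ψ = 0.7747
  ψ = 0.7747: g = -0.00605, g' = -0.9942 → ψ = 0.7686
Converged at ψ = 0.7686.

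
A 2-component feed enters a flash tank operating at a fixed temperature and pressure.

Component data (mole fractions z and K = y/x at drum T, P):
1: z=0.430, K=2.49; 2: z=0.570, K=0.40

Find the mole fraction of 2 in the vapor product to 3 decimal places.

Rachford–Rice: g(V/F) = Σ zᵢ(Kᵢ−1)/(1+V/F(Kᵢ−1)) = 0.
g(0) = ΣzᵢKᵢ − 1 = 0.299 and g(1) = 1 − Σzᵢ/Kᵢ = -0.598, so a root lies in (0, 1).
Iterate (Newton) starting at V/F = 0.5:
  V/F = 0.500: g = -0.1214, g' = -0.732 → V/F = 0.334
Converged at V/F = 0.334.
Compositions from xᵢ = zᵢ/(1+V/F(Kᵢ−1)), yᵢ = Kᵢxᵢ:
  1: x = 0.287, y = 0.715
  2: x = 0.713, y = 0.285

y_2 = 0.285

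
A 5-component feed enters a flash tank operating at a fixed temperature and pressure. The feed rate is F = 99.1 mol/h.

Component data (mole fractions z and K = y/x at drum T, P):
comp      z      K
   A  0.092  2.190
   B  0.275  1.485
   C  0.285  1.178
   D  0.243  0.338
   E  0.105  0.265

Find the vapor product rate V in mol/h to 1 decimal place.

Newton iteration, ψ⁰ = 0.5:
  ψ = 0.500: g = -0.1399, g' = -0.480 → ψ = 0.209
  ψ = 0.209: g = -0.0201, g' = -0.368 → ψ = 0.154
Converged at ψ = 0.154.
Then V = ψ·F = 0.1536·99.1 = 15.2 mol/h and L = F − V = 83.9 mol/h.

V = 15.2 mol/h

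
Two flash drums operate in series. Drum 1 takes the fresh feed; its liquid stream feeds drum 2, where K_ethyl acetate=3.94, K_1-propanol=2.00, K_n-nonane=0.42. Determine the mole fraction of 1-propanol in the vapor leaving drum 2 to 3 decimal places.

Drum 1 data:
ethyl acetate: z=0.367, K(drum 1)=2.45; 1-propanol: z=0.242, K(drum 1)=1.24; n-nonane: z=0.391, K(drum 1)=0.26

Drum 1:
Let ψ₁ = V/F and solve Σ zᵢ(Kᵢ−1)/(1+ψ₁(Kᵢ−1)) = 0.
Check two-phase: ΣzᵢKᵢ = 1.301 > 1 and Σzᵢ/Kᵢ = 1.849 > 1, so g(0) = 0.301 > 0 and g(1) = -0.849 < 0.
Newton iteration, ψ₁⁰ = 0.5:
  ψ₁ = 0.500: g = -0.0989, g' = -0.810 → ψ₁ = 0.378
  ψ₁ = 0.378: g = -0.0046, g' = -0.746 → ψ₁ = 0.372
Converged at ψ₁ = 0.372.
Drum-1 compositions:
  ethyl acetate: x = 0.238, y = 0.584
  1-propanol: x = 0.222, y = 0.276
  n-nonane: x = 0.539, y = 0.140
Drum-2 feed = drum-1 liquid: z₂ = (0.2385, 0.2222, 0.5393).
Drum 2:
Let ψ₂ = V/F and solve Σ zᵢ(Kᵢ−1)/(1+ψ₂(Kᵢ−1)) = 0.
g(0) = ΣzᵢKᵢ − 1 = 0.610 and g(1) = 1 − Σzᵢ/Kᵢ = -0.456, so a root lies in (0, 1).
Newton iteration, ψ₂⁰ = 0.5:
  ψ₂ = 0.500: g = -0.0086, g' = -0.797 → ψ₂ = 0.489
Converged at ψ₂ = 0.489.
  ethyl acetate: x = 0.098, y = 0.385
  1-propanol: x = 0.149, y = 0.298
  n-nonane: x = 0.753, y = 0.316

y_1-propanol (drum 2) = 0.298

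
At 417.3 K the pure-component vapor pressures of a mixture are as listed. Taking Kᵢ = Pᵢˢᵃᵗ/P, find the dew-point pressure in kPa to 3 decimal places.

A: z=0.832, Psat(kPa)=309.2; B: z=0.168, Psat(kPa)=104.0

At the dew point ψ → 1, so Σzᵢ/Kᵢ = 1 with Kᵢ = Pᵢˢᵃᵗ/P ⇒ 1/P = Σzᵢ/Pᵢˢᵃᵗ.
1/P = 0.832/309.2 + 0.168/104.0 = 0.004306 ⇒ P = 232.223 kPa

Pdew = 232.223 kPa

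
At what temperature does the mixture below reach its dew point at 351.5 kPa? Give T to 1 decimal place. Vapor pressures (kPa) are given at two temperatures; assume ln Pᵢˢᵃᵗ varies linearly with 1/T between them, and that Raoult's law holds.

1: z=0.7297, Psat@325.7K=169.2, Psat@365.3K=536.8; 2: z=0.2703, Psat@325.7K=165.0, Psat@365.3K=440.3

T = 351.1 K

Dew-point temperature: Σzᵢ·P/Pᵢˢᵃᵗ(T) = 1. Interpolate ln Pᵢˢᵃᵗ = aᵢ + bᵢ/T.
  T = 325.7 K: ΣzᵢP/Pᵢˢᵃᵗ = 2.0917
  T = 365.3 K: ΣzᵢP/Pᵢˢᵃᵗ = 0.6936
  T = 345.5 K: ΣzᵢP/Pᵢˢᵃᵗ = 1.1661
  T = 355.4 K: ΣzᵢP/Pᵢˢᵃᵗ = 0.8927
  T = 350.4 K: ΣzᵢP/Pᵢˢᵃᵗ = 1.0197
  T = 352.9 K: ΣzᵢP/Pᵢˢᵃᵗ = 0.9536
Interpolating between 350.4 K and 352.9 K gives T ≈ 351.1 K.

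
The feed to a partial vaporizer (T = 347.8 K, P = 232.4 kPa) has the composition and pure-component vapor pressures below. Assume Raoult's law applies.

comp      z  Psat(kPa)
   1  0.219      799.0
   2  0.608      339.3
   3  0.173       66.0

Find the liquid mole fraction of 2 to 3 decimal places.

x_2 = 0.427

Raoult's law: Kᵢ = Pᵢˢᵃᵗ/P = Pᵢˢᵃᵗ/232.4.
  K_1 = 799.0/232.4 = 3.43804, K_2 = 339.3/232.4 = 1.45998, K_3 = 66.0/232.4 = 0.28399
Rachford–Rice: g(β) = Σ zᵢ(Kᵢ−1)/(1+β(Kᵢ−1)) = 0.
Feasibility: ΣzᵢKᵢ = 1.690, Σzᵢ/Kᵢ = 1.089 — both > 1, two phases present.
Newton iteration, β⁰ = 0.5:
  β = 0.500: g = 0.2750, g' = -0.565 → β = 0.987
  β = 0.987: g = -0.0734, g' = -1.205 → β = 0.926
  β = 0.926: g = -0.0078, g' = -0.968 → β = 0.918
Converged at β = 0.918.
Compositions from xᵢ = zᵢ/(1+β(Kᵢ−1)), yᵢ = Kᵢxᵢ:
  1: x = 0.068, y = 0.233
  2: x = 0.427, y = 0.624
  3: x = 0.505, y = 0.143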